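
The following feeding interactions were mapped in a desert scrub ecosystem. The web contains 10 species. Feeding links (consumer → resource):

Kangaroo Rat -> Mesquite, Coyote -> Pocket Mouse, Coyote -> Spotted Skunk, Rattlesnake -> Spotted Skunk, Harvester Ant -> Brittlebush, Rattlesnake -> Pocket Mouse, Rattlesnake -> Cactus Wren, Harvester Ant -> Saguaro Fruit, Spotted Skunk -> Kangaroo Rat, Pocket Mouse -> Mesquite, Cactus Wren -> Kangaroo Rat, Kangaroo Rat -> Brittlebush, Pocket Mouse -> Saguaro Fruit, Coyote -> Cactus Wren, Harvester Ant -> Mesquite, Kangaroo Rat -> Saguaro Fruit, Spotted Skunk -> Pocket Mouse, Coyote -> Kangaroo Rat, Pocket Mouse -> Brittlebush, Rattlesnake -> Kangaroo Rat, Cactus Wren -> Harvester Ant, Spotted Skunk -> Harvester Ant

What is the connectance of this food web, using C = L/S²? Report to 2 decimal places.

C = 0.22

The web has S = 10 species and L = 22 feeding links.
C = L / S² = 22 / 100 = 0.2200 ≈ 0.22.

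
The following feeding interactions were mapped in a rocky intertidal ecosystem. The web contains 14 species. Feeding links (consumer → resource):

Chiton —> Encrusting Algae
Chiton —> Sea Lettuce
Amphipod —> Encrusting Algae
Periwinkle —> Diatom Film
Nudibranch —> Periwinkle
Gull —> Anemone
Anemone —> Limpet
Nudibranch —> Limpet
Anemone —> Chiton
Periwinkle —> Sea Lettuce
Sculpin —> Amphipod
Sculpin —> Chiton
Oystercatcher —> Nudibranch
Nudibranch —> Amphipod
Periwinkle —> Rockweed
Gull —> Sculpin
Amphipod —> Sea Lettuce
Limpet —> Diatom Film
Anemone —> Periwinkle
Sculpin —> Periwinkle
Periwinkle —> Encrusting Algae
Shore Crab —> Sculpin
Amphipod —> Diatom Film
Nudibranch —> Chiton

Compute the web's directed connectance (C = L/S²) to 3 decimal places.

The web has S = 14 species and L = 24 feeding links.
C = L / S² = 24 / 196 = 0.1224 ≈ 0.122.

C = 0.122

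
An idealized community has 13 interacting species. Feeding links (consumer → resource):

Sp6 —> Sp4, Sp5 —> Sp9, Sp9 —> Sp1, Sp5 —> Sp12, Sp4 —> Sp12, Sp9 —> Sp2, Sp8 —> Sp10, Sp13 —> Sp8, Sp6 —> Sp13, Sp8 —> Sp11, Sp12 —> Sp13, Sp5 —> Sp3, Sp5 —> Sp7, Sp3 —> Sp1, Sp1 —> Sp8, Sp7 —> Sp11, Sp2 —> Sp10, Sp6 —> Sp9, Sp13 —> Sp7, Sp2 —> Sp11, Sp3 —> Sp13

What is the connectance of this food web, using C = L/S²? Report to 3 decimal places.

The web has S = 13 species and L = 21 feeding links.
C = L / S² = 21 / 169 = 0.1243 ≈ 0.124.

C = 0.124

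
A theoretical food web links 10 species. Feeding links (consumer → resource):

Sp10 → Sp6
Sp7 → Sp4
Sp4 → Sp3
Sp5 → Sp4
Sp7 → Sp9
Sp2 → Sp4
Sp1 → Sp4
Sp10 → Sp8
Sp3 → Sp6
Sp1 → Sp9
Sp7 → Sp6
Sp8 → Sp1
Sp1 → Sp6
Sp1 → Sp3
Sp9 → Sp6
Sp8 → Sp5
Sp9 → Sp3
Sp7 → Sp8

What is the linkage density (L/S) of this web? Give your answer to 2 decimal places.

There are L = 18 links among S = 10 species.
L/S = 18/10 = 1.8000 ≈ 1.80.

L/S = 1.80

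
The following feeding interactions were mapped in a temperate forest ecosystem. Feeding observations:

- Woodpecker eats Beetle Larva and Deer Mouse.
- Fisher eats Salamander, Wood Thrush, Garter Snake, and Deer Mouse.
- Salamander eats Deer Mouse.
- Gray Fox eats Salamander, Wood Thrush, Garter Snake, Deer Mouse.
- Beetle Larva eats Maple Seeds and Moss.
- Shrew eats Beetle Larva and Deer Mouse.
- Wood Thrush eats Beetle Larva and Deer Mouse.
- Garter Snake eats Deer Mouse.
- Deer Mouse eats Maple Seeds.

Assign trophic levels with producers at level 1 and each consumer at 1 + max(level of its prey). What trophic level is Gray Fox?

Trophic level 4

Maple Seeds is a producer → level 1.
Deer Mouse eats Maple Seeds → level 2.
Garter Snake eats Deer Mouse → level 3.
Gray Fox eats Garter Snake (level 3); other prey at levels: Deer Mouse 2, Salamander 3, Wood Thrush 3 → level 4.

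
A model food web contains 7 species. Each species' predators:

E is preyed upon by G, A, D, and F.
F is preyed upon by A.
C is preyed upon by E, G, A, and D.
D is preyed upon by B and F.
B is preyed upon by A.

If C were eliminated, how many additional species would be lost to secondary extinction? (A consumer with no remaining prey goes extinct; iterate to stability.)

Remove C.
Round 1: E (all prey gone) → extinct.
Round 2: D (all prey gone), G (all prey gone) → extinct.
Round 3: B (all prey gone), F (all prey gone) → extinct.
Round 4: A (all prey gone) → extinct.
No further losses. Total secondary extinctions: 6.

6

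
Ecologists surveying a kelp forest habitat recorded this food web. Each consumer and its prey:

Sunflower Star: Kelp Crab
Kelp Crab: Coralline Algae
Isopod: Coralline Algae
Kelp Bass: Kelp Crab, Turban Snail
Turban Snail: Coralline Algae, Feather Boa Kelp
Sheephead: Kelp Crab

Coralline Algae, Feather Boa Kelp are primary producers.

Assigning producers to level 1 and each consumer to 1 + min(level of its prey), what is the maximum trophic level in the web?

Producers (level 1): Coralline Algae, Feather Boa Kelp.
Following each consumer down to its lowest-level prey: Coralline Algae → Kelp Crab → Sunflower Star (levels 1 through 3).
All prey of Sunflower Star (Kelp Crab 2) are at level 2 or above, so Sunflower Star is at level 1 + 2 = 3.
Every consumer has at least one prey at level 2 or below, so none exceeds level 3.

3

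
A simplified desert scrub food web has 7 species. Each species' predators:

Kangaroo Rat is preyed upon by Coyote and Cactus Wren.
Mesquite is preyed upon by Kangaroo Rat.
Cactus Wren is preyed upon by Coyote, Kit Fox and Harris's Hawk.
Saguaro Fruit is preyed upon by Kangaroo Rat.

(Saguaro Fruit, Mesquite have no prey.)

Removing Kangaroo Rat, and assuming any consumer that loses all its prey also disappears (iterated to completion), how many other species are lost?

4

Remove Kangaroo Rat.
Round 1: Cactus Wren (all prey gone) → extinct.
Round 2: Coyote (all prey gone), Harris's Hawk (all prey gone), Kit Fox (all prey gone) → extinct.
No further losses. Total secondary extinctions: 4.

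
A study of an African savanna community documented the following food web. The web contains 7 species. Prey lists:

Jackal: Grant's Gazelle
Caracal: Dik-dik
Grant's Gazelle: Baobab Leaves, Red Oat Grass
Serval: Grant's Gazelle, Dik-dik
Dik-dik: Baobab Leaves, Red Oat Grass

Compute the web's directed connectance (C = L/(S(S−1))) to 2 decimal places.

C = 0.19

The web has S = 7 species and L = 8 feeding links.
C = L / (S(S−1)) = 8 / 42 = 0.1905 ≈ 0.19.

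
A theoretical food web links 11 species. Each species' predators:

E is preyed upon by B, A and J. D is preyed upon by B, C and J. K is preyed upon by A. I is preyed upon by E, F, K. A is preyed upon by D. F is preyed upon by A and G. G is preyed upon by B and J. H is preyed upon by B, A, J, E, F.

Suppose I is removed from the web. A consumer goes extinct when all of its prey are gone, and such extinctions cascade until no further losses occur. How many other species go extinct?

Remove I.
Round 1: K (all prey gone) → extinct.
No further losses. Total secondary extinctions: 1.

1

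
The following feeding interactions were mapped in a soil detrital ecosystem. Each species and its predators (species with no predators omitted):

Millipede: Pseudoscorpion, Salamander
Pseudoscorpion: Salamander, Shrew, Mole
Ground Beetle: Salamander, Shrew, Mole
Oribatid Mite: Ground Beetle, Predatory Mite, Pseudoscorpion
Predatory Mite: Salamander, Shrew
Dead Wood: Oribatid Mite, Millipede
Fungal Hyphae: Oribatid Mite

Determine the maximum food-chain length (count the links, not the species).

One longest chain: Fungal Hyphae → Oribatid Mite → Ground Beetle → Salamander.
It has 4 species and 3 links.

3 links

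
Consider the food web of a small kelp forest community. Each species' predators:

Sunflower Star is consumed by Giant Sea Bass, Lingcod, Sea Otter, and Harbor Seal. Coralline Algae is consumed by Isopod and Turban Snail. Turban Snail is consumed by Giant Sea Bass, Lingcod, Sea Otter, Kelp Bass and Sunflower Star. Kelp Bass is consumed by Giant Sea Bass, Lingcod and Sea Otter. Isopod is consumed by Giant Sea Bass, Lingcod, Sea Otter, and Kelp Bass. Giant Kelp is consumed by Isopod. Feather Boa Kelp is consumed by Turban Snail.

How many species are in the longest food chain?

One longest chain: Feather Boa Kelp → Turban Snail → Sunflower Star → Giant Sea Bass.
It has 4 species and 3 links.

4 species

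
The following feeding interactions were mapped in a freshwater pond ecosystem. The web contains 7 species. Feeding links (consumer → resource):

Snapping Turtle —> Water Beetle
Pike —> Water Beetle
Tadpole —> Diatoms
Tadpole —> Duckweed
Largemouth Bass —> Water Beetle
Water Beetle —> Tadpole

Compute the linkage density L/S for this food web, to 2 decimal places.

L/S = 0.86

There are L = 6 links among S = 7 species.
L/S = 6/7 = 0.8571 ≈ 0.86.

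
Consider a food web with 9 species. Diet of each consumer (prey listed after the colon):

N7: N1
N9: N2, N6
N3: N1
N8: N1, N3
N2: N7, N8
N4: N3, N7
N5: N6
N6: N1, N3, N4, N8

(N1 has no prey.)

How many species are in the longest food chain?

5 species

One longest chain: N1 → N3 → N4 → N6 → N5.
It has 5 species and 4 links.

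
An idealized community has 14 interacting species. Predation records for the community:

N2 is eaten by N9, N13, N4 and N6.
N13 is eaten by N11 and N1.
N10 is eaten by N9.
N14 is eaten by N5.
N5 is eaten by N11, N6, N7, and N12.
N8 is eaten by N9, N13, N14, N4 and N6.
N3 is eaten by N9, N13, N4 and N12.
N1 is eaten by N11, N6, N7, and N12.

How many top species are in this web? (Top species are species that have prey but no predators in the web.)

6

Top species (has prey, but nothing eats it): N9, N4, N6, N12, N11, N7.
Count: 6.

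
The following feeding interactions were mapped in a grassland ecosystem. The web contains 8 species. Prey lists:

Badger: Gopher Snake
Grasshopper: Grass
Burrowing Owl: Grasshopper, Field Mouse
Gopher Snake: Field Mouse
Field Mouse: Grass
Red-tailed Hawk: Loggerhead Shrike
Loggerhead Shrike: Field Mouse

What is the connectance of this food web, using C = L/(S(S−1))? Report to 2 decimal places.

The web has S = 8 species and L = 8 feeding links.
C = L / (S(S−1)) = 8 / 56 = 0.1429 ≈ 0.14.

C = 0.14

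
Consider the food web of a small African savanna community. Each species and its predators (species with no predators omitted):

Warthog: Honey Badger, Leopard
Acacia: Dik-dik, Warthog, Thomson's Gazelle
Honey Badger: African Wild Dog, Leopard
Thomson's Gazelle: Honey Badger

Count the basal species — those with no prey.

Basal species (no prey listed): Acacia.
Count: 1.

1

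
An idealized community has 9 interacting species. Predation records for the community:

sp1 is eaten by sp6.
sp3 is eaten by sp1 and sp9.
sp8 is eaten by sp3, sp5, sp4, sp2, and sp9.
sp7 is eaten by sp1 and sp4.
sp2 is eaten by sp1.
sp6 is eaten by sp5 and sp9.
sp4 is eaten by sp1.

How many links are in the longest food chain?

One longest chain: sp8 → sp3 → sp1 → sp6 → sp9.
It has 5 species and 4 links.

4 links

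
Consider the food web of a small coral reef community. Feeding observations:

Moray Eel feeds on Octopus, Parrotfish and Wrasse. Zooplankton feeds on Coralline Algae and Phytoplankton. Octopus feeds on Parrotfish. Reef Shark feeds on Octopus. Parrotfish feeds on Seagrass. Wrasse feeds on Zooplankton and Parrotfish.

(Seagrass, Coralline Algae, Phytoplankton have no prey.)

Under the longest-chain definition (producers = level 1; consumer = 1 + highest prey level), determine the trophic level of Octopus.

Seagrass is a producer → level 1.
Parrotfish eats Seagrass → level 2.
Octopus eats Parrotfish → level 3.

Trophic level 3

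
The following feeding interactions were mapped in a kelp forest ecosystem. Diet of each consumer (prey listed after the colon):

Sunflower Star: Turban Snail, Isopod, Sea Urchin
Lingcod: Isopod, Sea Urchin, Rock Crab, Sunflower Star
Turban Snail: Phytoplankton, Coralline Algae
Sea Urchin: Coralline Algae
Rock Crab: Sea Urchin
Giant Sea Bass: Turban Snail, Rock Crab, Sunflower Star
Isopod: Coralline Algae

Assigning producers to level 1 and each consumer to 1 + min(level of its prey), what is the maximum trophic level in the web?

Producers (level 1): Phytoplankton, Coralline Algae.
Following each consumer down to its lowest-level prey: Coralline Algae → Isopod → Lingcod (levels 1 through 3).
All prey of Lingcod (Isopod 2, Sea Urchin 2, Rock Crab 3, Sunflower Star 3) are at level 2 or above, so Lingcod is at level 1 + 2 = 3.
Every consumer has at least one prey at level 2 or below, so none exceeds level 3.

3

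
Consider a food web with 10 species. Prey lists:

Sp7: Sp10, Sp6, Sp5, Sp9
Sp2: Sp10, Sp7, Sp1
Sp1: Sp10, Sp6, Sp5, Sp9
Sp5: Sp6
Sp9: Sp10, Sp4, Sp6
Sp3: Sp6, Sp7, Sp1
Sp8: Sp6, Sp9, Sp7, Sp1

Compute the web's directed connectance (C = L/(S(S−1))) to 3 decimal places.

The web has S = 10 species and L = 22 feeding links.
C = L / (S(S−1)) = 22 / 90 = 0.2444 ≈ 0.244.

C = 0.244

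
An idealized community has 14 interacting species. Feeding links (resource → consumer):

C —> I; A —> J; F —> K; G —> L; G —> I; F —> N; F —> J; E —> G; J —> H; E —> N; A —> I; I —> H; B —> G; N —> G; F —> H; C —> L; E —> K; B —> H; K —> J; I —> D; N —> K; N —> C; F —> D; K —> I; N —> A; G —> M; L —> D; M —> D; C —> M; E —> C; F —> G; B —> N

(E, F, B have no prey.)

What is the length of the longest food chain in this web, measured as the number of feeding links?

One longest chain: E → N → G → M → D.
It has 5 species and 4 links.

4 links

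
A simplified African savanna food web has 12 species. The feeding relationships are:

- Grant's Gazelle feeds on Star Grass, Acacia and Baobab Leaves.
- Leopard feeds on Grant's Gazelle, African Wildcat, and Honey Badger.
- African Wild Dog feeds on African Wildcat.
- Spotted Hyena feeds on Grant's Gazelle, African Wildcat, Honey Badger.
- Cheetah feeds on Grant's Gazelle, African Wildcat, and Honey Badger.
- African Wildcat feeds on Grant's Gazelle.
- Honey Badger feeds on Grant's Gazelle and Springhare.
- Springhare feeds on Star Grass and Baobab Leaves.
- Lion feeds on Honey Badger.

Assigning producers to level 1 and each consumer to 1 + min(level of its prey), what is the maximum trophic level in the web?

4

Producers (level 1): Star Grass, Baobab Leaves, Acacia.
Following each consumer down to its lowest-level prey: Star Grass → Springhare → Honey Badger → Lion (levels 1 through 4).
All prey of Lion (Honey Badger 3) are at level 3 or above, so Lion is at level 1 + 3 = 4.
Every consumer has at least one prey at level 3 or below, so none exceeds level 4.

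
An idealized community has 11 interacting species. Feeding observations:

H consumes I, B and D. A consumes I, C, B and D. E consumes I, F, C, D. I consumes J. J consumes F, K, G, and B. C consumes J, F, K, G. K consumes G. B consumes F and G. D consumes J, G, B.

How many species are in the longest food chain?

One longest chain: F → B → J → C → A.
It has 5 species and 4 links.

5 species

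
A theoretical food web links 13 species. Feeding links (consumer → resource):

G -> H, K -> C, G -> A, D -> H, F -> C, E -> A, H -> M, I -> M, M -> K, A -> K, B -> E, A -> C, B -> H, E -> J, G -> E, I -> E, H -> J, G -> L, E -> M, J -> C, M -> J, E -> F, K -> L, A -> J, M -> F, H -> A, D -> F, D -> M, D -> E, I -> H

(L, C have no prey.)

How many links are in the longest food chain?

One longest chain: C → J → M → E → D.
It has 5 species and 4 links.

4 links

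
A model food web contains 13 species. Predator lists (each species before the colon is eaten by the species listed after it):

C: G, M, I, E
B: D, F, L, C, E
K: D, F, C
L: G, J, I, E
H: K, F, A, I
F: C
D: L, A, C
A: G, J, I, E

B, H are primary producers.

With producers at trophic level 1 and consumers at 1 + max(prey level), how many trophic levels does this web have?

5

Producers (level 1): B, H.
H → K → D → L → G gives G level 5.
No species has a prey at level 5, so no species reaches level 6.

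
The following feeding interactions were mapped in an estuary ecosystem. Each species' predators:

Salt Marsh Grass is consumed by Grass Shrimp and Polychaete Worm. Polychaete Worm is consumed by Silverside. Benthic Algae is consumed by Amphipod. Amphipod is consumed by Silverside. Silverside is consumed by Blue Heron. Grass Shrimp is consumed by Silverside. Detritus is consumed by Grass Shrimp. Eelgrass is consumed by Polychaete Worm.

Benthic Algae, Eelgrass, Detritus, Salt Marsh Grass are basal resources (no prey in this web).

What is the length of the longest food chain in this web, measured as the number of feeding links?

One longest chain: Benthic Algae → Amphipod → Silverside → Blue Heron.
It has 4 species and 3 links.

3 links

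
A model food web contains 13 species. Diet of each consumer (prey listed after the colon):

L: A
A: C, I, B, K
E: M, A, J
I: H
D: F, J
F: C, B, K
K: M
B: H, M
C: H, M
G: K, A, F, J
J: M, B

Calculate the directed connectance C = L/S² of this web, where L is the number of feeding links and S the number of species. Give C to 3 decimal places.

C = 0.148

The web has S = 13 species and L = 25 feeding links.
C = L / S² = 25 / 169 = 0.1479 ≈ 0.148.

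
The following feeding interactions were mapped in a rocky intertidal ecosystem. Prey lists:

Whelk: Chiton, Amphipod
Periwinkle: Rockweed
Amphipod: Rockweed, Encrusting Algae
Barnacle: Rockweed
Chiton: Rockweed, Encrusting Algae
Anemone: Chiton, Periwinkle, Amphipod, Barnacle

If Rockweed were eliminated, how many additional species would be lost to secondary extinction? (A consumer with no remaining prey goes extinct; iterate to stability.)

2

Remove Rockweed.
Round 1: Periwinkle (all prey gone), Barnacle (all prey gone) → extinct.
No further losses. Total secondary extinctions: 2.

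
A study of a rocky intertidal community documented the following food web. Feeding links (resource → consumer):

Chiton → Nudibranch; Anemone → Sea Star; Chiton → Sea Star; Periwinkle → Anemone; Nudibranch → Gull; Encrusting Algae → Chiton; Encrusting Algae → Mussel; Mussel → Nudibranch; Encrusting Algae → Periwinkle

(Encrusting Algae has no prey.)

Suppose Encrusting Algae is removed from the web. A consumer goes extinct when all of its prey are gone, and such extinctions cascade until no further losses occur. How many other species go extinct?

7

Remove Encrusting Algae.
Round 1: Chiton (all prey gone), Mussel (all prey gone), Periwinkle (all prey gone) → extinct.
Round 2: Anemone (all prey gone), Nudibranch (all prey gone) → extinct.
Round 3: Gull (all prey gone), Sea Star (all prey gone) → extinct.
No further losses. Total secondary extinctions: 7.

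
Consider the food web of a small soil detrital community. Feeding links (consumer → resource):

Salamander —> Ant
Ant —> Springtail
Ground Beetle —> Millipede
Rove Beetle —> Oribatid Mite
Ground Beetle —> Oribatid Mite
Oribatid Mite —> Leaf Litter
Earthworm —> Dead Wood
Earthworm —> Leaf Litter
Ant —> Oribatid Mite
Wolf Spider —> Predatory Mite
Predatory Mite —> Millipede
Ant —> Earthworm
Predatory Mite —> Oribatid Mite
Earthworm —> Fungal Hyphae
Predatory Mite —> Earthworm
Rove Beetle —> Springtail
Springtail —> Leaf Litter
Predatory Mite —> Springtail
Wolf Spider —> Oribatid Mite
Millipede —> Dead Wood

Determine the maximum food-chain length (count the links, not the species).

One longest chain: Leaf Litter → Earthworm → Ant → Salamander.
It has 4 species and 3 links.

3 links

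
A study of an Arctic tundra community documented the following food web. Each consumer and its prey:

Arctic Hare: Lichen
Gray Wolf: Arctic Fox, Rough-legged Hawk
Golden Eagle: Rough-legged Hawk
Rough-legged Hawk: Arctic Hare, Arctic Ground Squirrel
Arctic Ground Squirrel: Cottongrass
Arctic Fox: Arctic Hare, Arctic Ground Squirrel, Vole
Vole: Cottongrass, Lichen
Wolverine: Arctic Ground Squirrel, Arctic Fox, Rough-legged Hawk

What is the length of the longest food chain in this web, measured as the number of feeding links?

One longest chain: Lichen → Arctic Hare → Arctic Fox → Wolverine.
It has 4 species and 3 links.

3 links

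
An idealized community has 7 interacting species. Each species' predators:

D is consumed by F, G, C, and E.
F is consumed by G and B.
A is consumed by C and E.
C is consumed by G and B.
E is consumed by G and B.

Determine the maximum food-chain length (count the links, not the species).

One longest chain: D → F → B.
It has 3 species and 2 links.

2 links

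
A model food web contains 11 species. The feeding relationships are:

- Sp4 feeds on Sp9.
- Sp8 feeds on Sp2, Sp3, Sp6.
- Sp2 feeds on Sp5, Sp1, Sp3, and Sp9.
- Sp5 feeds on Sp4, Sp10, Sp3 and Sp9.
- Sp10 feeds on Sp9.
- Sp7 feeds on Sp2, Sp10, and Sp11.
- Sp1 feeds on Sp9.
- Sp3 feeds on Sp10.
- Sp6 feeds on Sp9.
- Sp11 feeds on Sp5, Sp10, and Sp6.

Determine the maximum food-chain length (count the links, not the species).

5 links

One longest chain: Sp9 → Sp10 → Sp3 → Sp5 → Sp2 → Sp8.
It has 6 species and 5 links.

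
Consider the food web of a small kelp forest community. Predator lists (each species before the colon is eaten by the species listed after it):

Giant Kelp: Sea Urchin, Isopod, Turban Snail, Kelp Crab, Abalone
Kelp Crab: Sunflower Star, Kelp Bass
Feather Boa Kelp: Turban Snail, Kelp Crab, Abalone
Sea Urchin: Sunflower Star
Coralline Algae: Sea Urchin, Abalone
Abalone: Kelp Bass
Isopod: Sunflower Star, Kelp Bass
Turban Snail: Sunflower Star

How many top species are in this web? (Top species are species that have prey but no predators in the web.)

Top species (has prey, but nothing eats it): Sunflower Star, Kelp Bass.
Count: 2.

2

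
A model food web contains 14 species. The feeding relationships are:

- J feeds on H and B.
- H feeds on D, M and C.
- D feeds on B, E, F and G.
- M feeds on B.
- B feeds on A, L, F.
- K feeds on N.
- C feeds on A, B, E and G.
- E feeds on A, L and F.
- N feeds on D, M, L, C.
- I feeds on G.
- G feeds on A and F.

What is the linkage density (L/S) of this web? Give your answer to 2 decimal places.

There are L = 28 links among S = 14 species.
L/S = 28/14 = 2.0000 ≈ 2.00.

L/S = 2.00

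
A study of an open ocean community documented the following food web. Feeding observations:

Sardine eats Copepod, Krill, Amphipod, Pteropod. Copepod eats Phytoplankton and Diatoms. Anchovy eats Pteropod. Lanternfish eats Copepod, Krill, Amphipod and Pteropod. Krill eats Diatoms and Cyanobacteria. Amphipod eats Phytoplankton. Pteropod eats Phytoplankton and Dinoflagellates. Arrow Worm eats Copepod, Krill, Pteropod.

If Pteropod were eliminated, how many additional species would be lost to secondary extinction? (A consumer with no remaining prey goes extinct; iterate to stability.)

Remove Pteropod.
Round 1: Anchovy (all prey gone) → extinct.
No further losses. Total secondary extinctions: 1.

1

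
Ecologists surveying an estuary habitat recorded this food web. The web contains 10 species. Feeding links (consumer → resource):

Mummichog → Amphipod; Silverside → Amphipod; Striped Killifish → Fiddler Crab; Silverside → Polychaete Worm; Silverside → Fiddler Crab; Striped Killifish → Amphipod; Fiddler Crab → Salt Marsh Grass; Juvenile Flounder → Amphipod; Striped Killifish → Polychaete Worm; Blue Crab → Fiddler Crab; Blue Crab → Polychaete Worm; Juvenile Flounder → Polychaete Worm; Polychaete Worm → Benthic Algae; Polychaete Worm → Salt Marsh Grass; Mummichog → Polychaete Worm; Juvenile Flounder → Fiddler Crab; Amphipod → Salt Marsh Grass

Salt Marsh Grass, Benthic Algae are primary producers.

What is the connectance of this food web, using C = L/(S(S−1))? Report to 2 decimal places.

The web has S = 10 species and L = 17 feeding links.
C = L / (S(S−1)) = 17 / 90 = 0.1889 ≈ 0.19.

C = 0.19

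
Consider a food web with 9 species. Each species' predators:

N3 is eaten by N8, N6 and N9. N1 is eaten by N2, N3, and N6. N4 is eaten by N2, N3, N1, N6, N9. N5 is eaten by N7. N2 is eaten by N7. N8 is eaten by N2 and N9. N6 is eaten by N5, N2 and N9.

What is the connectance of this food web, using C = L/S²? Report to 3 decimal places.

The web has S = 9 species and L = 18 feeding links.
C = L / S² = 18 / 81 = 0.2222 ≈ 0.222.

C = 0.222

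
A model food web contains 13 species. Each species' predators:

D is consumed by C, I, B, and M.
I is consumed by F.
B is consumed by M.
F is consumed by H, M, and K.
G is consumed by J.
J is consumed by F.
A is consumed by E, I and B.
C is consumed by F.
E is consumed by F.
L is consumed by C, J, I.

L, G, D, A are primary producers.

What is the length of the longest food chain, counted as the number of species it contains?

4 species

One longest chain: L → C → F → K.
It has 4 species and 3 links.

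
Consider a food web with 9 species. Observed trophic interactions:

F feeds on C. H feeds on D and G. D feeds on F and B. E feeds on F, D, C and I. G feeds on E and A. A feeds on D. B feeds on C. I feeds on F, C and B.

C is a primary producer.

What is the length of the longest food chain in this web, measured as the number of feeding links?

5 links

One longest chain: C → F → I → E → G → H.
It has 6 species and 5 links.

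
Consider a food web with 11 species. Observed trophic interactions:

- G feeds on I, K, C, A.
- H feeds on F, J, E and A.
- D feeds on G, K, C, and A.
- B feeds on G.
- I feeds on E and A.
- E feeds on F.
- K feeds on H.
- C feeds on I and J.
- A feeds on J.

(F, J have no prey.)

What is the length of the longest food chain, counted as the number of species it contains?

6 species

One longest chain: J → A → I → C → G → D.
It has 6 species and 5 links.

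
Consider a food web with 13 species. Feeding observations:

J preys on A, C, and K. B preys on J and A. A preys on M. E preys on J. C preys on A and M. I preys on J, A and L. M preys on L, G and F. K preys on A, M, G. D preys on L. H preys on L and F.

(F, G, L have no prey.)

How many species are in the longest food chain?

6 species

One longest chain: F → M → A → C → J → I.
It has 6 species and 5 links.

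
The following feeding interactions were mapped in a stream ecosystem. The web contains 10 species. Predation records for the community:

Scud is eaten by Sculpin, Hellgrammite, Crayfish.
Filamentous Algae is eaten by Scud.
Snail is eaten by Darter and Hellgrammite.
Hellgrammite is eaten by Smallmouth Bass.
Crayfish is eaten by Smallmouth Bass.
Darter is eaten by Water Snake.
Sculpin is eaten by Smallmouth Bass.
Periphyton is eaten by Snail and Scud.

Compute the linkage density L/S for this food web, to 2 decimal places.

There are L = 12 links among S = 10 species.
L/S = 12/10 = 1.2000 ≈ 1.20.

L/S = 1.20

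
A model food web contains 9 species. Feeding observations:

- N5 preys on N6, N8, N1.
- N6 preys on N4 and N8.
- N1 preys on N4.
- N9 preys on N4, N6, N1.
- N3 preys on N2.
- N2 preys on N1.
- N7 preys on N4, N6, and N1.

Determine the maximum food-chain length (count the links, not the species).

One longest chain: N4 → N1 → N2 → N3.
It has 4 species and 3 links.

3 links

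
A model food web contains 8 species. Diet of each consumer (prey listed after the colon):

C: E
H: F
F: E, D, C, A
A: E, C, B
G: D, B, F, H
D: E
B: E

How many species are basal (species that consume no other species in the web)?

1

Basal species (no prey listed): E.
Count: 1.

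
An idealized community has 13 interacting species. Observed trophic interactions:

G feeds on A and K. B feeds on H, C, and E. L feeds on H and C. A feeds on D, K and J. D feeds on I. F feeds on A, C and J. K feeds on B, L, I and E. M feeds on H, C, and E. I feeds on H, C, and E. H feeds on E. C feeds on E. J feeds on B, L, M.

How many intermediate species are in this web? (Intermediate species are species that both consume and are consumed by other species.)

Intermediate species (has both prey and predators): C, H, B, L, M, I, J, K, D, A.
Count: 10.

10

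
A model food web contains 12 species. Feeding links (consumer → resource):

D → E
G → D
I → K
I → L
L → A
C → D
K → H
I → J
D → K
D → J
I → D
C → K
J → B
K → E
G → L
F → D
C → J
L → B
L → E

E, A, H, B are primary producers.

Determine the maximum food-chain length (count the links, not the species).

3 links

One longest chain: E → K → D → G.
It has 4 species and 3 links.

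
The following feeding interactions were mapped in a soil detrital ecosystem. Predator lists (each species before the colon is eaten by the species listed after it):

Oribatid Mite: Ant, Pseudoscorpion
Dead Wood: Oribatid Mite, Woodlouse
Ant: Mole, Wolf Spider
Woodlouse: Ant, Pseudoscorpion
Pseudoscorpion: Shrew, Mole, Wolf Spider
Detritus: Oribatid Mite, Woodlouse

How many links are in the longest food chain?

3 links

One longest chain: Detritus → Oribatid Mite → Pseudoscorpion → Shrew.
It has 4 species and 3 links.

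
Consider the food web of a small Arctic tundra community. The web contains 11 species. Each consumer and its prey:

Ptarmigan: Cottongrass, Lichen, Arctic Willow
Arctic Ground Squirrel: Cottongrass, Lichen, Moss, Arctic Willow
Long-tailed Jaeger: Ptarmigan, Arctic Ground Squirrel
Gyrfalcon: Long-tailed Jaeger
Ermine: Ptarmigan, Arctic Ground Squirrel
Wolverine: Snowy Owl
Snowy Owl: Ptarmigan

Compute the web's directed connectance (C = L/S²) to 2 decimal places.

The web has S = 11 species and L = 14 feeding links.
C = L / S² = 14 / 121 = 0.1157 ≈ 0.12.

C = 0.12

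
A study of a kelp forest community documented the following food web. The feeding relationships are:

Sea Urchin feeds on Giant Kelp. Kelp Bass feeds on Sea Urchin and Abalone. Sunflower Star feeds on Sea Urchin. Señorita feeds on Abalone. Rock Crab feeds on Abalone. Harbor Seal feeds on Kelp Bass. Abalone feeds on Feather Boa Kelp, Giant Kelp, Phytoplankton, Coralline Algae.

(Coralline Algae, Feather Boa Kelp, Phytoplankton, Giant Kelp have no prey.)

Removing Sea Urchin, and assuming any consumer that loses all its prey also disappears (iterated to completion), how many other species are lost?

1

Remove Sea Urchin.
Round 1: Sunflower Star (all prey gone) → extinct.
No further losses. Total secondary extinctions: 1.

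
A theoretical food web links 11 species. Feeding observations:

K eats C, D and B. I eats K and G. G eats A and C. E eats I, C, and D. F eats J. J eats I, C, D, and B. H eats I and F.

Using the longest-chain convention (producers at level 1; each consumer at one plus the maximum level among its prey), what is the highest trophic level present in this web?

6

Producers (level 1): B, A, D, C.
B → K → I → J → F → H gives H level 6.
No species has a prey at level 6, so no species reaches level 7.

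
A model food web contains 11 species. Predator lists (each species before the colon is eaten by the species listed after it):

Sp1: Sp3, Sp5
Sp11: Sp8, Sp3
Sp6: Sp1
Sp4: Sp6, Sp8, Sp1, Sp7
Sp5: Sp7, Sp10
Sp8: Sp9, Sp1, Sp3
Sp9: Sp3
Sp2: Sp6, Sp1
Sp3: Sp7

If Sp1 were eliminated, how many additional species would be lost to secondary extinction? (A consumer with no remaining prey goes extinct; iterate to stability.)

2

Remove Sp1.
Round 1: Sp5 (all prey gone) → extinct.
Round 2: Sp10 (all prey gone) → extinct.
No further losses. Total secondary extinctions: 2.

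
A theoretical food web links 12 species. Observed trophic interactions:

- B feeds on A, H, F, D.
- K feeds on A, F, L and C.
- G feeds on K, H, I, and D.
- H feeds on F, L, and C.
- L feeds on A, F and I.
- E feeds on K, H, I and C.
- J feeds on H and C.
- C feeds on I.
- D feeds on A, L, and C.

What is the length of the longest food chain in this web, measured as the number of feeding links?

One longest chain: I → C → H → G.
It has 4 species and 3 links.

3 links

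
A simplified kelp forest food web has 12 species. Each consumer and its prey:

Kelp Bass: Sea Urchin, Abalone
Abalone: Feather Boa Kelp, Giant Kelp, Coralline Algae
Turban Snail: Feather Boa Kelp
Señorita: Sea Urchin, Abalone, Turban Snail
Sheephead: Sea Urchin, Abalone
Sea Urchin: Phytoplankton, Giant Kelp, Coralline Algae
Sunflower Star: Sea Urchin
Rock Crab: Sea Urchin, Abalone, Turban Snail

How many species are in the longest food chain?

3 species

One longest chain: Phytoplankton → Sea Urchin → Sunflower Star.
It has 3 species and 2 links.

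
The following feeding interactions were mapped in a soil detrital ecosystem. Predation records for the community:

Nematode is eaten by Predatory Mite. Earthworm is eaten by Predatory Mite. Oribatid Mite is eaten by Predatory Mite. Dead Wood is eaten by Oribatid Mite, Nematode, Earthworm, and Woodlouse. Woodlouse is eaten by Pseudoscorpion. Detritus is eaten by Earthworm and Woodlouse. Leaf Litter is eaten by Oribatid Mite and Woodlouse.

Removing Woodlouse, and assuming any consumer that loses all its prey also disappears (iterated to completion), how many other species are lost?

Remove Woodlouse.
Round 1: Pseudoscorpion (all prey gone) → extinct.
No further losses. Total secondary extinctions: 1.

1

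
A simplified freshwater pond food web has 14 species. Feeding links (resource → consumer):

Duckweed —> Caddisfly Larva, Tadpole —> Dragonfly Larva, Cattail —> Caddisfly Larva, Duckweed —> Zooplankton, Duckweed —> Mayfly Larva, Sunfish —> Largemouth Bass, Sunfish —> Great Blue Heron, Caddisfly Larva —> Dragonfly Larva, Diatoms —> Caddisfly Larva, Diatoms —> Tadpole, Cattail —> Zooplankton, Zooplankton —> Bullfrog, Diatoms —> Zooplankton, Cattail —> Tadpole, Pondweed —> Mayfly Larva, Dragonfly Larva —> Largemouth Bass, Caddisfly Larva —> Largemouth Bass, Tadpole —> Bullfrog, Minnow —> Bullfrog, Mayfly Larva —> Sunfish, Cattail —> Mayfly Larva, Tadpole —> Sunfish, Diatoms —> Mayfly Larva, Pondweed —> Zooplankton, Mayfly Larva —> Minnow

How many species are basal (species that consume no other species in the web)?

Basal species (no prey listed): Pondweed, Cattail, Duckweed, Diatoms.
Count: 4.

4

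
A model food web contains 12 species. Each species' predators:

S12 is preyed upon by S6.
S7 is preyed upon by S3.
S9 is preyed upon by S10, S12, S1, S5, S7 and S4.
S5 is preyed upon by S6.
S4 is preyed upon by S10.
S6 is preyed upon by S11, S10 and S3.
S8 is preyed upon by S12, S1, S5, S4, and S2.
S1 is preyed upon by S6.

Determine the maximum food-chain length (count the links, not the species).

One longest chain: S9 → S5 → S6 → S11.
It has 4 species and 3 links.

3 links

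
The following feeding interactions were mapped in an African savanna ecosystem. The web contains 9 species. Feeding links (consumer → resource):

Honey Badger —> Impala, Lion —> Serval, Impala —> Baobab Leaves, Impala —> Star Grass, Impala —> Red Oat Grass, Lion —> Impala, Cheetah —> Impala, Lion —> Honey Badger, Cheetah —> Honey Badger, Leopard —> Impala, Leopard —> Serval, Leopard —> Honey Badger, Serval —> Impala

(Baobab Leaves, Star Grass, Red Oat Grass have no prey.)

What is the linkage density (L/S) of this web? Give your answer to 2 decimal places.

There are L = 13 links among S = 9 species.
L/S = 13/9 = 1.4444 ≈ 1.44.

L/S = 1.44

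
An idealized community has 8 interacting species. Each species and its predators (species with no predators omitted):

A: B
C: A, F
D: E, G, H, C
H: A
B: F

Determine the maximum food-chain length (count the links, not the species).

4 links

One longest chain: D → H → A → B → F.
It has 5 species and 4 links.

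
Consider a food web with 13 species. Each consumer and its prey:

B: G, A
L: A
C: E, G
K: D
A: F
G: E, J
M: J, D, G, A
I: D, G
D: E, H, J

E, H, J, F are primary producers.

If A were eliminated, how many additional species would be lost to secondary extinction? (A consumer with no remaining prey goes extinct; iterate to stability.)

1

Remove A.
Round 1: L (all prey gone) → extinct.
No further losses. Total secondary extinctions: 1.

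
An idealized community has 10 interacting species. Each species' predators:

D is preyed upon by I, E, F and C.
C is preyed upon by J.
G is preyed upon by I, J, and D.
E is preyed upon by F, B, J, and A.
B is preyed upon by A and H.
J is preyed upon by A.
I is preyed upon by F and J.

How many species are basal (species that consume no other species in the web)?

Basal species (no prey listed): G.
Count: 1.

1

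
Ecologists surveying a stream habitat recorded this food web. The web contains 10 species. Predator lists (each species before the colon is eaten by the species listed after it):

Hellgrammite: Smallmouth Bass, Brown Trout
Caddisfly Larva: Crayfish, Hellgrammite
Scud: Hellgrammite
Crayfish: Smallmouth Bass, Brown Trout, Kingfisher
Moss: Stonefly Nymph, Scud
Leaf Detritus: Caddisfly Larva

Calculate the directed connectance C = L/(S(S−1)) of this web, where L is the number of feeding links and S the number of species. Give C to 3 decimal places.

C = 0.122

The web has S = 10 species and L = 11 feeding links.
C = L / (S(S−1)) = 11 / 90 = 0.1222 ≈ 0.122.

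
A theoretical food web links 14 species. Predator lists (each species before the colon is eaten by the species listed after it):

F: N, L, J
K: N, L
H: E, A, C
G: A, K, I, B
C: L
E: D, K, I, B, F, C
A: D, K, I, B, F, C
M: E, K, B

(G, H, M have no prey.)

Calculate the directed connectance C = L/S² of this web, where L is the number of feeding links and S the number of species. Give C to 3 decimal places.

C = 0.143

The web has S = 14 species and L = 28 feeding links.
C = L / S² = 28 / 196 = 0.1429 ≈ 0.143.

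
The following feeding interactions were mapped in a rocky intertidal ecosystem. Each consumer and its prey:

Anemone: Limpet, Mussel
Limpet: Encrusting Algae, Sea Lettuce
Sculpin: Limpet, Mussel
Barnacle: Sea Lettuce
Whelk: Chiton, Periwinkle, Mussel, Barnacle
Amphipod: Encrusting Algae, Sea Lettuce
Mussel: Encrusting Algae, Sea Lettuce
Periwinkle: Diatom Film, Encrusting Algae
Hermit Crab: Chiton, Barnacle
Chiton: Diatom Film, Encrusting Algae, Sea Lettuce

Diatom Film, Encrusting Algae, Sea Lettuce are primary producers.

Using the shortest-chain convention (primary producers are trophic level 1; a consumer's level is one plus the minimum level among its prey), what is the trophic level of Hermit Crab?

Trophic level 3

Sea Lettuce is a producer → level 1.
Barnacle eats Sea Lettuce → level 2.
Hermit Crab eats Barnacle → level 3.
No prey of Hermit Crab is below level 2, so 3 is the minimum.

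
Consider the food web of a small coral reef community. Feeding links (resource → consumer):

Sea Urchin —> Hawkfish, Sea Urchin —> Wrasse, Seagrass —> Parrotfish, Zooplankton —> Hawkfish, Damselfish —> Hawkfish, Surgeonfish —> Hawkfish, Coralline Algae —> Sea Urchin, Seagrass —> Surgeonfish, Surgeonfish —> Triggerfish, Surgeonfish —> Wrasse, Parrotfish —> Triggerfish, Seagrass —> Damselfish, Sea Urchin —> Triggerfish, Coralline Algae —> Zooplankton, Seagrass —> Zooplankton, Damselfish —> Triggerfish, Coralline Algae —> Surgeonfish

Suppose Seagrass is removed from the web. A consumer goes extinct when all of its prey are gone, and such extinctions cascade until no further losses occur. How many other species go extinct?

Remove Seagrass.
Round 1: Damselfish (all prey gone), Parrotfish (all prey gone) → extinct.
No further losses. Total secondary extinctions: 2.

2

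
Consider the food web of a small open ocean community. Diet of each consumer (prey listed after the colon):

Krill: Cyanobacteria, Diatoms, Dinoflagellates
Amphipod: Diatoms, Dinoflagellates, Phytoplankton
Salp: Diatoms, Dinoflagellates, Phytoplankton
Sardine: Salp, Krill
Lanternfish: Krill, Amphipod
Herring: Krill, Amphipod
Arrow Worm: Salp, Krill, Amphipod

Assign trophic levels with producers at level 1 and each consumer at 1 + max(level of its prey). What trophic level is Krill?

Trophic level 2

Cyanobacteria is a producer → level 1.
Krill eats Cyanobacteria (level 1); other prey at levels: Diatoms 1, Dinoflagellates 1 → level 2.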